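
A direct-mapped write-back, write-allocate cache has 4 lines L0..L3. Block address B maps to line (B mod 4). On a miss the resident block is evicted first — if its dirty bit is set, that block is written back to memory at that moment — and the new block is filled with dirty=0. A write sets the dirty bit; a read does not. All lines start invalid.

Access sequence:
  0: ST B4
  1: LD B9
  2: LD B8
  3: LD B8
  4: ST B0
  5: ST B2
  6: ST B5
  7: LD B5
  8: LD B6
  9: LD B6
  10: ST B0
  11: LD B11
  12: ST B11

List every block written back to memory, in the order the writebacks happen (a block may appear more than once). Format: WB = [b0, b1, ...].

0: W B4 → L0 miss [D]
1: R B9 → L1 miss [-]
2: R B8 → L0 miss wb→B4 [-]
3: R B8 → L0 hit [-]
4: W B0 → L0 miss [D]
5: W B2 → L2 miss [D]
6: W B5 → L1 miss [D]
7: R B5 → L1 hit [D]
8: R B6 → L2 miss wb→B2 [-]
9: R B6 → L2 hit [-]
10: W B0 → L0 hit [D]
11: R B11 → L3 miss [-]
12: W B11 → L3 hit [D]

WB = [4, 2]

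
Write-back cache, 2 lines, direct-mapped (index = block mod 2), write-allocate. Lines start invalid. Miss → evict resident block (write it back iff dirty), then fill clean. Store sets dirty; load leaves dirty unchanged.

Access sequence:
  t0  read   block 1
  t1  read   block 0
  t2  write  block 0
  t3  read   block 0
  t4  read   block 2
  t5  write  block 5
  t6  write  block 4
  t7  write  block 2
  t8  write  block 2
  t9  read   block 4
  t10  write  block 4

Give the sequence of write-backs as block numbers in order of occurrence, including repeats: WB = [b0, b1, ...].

  0 | R B1 → L1 miss [-]
  1 | R B0 → L0 miss [-]
  2 | W B0 → L0 hit [D]
  3 | R B0 → L0 hit [D]
  4 | R B2 → L0 miss wb→B0 [-]
  5 | W B5 → L1 miss [D]
  6 | W B4 → L0 miss [D]
  7 | W B2 → L0 miss wb→B4 [D]
  8 | W B2 → L0 hit [D]
  9 | R B4 → L0 miss wb→B2 [-]
  10 | W B4 → L0 hit [D]

WB = [0, 4, 2]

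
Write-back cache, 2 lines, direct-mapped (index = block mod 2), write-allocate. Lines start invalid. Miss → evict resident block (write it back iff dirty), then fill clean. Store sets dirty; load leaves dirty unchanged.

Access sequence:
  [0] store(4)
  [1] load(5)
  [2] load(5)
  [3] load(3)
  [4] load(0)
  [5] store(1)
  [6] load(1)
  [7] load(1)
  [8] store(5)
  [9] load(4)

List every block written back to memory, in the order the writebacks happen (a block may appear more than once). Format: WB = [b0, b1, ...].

0: W B4 → L0 miss [D]
1: R B5 → L1 miss [-]
2: R B5 → L1 hit [-]
3: R B3 → L1 miss [-]
4: R B0 → L0 miss wb→B4 [-]
5: W B1 → L1 miss [D]
6: R B1 → L1 hit [D]
7: R B1 → L1 hit [D]
8: W B5 → L1 miss wb→B1 [D]
9: R B4 → L0 miss [-]

WB = [4, 1]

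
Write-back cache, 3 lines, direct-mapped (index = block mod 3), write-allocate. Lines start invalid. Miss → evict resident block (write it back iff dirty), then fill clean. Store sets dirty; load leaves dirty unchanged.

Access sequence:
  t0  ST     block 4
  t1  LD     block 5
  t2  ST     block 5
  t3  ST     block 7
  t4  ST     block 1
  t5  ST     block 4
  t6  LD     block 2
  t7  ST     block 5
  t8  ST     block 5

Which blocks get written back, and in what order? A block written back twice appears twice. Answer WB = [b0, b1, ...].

0: W B4 -> L1 miss  d=D]
1: R B5 -> L2 miss  d=-]
2: W B5 -> L2 hit  d=D]
3: W B7 -> L1 miss wb->B4  d=D]
4: W B1 -> L1 miss wb->B7  d=D]
5: W B4 -> L1 miss wb->B1  d=D]
6: R B2 -> L2 miss wb->B5  d=-]
7: W B5 -> L2 miss  d=D]
8: W B5 -> L2 hit  d=D]

WB = [4, 7, 1, 5]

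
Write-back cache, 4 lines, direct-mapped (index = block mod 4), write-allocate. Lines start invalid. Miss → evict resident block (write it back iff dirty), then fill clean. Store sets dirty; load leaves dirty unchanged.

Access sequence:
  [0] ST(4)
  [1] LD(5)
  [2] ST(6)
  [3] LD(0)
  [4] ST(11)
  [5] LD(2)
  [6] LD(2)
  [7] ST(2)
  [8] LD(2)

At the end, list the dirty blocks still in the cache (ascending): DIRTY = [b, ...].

DIRTY = [2, 11]

  0 | W B4 → L0 miss [D]
  1 | R B5 → L1 miss [-]
  2 | W B6 → L2 miss [D]
  3 | R B0 → L0 miss wb→B4 [-]
  4 | W B11 → L3 miss [D]
  5 | R B2 → L2 miss wb→B6 [-]
  6 | R B2 → L2 hit [-]
  7 | W B2 → L2 hit [D]
  8 | R B2 → L2 hit [D]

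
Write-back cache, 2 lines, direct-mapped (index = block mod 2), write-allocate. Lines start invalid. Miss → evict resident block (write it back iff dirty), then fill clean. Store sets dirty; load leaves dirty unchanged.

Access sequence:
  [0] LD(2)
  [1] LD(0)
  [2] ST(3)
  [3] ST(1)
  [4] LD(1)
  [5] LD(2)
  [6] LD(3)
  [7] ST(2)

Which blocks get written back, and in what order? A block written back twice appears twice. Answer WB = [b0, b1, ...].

WB = [3, 1]

0: R B2 -> L0 miss  d=-]
1: R B0 -> L0 miss  d=-]
2: W B3 -> L1 miss  d=D]
3: W B1 -> L1 miss wb->B3  d=D]
4: R B1 -> L1 hit  d=D]
5: R B2 -> L0 miss  d=-]
6: R B3 -> L1 miss wb->B1  d=-]
7: W B2 -> L0 hit  d=D]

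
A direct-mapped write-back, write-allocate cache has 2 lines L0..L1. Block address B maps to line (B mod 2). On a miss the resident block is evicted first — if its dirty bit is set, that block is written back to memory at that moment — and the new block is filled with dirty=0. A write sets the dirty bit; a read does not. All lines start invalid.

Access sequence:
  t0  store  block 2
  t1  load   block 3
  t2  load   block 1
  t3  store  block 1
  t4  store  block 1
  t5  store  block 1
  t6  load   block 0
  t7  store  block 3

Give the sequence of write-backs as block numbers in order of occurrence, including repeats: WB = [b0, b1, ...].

WB = [2, 1]

0: W B2 -> L0 miss  d=D]
1: R B3 -> L1 miss  d=-]
2: R B1 -> L1 miss  d=-]
3: W B1 -> L1 hit  d=D]
4: W B1 -> L1 hit  d=D]
5: W B1 -> L1 hit  d=D]
6: R B0 -> L0 miss wb->B2  d=-]
7: W B3 -> L1 miss wb->B1  d=D]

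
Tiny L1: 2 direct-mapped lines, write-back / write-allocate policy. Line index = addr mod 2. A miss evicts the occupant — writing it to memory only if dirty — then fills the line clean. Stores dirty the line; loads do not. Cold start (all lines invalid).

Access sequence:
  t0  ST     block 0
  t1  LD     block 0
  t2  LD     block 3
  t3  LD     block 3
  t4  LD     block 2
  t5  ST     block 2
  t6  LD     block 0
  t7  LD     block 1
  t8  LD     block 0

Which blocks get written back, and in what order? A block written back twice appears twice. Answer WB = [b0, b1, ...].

0: W B0 → L0 miss [D]
1: R B0 → L0 hit [D]
2: R B3 → L1 miss [-]
3: R B3 → L1 hit [-]
4: R B2 → L0 miss wb→B0 [-]
5: W B2 → L0 hit [D]
6: R B0 → L0 miss wb→B2 [-]
7: R B1 → L1 miss [-]
8: R B0 → L0 hit [-]

WB = [0, 2]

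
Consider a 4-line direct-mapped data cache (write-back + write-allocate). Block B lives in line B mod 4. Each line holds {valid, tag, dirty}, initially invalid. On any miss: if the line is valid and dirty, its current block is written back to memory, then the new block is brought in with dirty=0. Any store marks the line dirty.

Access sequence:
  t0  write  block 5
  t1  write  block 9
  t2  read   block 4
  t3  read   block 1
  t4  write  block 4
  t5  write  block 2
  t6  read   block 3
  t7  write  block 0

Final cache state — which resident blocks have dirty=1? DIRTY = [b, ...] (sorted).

DIRTY = [0, 2]

0: W B5 -> L1 miss  d=D]
1: W B9 -> L1 miss wb->B5  d=D]
2: R B4 -> L0 miss  d=-]
3: R B1 -> L1 miss wb->B9  d=-]
4: W B4 -> L0 hit  d=D]
5: W B2 -> L2 miss  d=D]
6: R B3 -> L3 miss  d=-]
7: W B0 -> L0 miss wb->B4  d=D]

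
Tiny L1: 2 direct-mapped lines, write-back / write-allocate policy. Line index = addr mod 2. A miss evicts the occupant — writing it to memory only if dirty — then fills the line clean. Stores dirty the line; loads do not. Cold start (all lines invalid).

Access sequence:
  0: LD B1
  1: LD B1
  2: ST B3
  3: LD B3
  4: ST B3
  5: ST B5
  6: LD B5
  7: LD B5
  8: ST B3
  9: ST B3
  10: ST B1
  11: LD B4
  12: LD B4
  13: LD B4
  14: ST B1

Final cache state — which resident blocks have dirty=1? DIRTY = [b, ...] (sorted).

DIRTY = [1]

0: R B1 → L1 miss [-]
1: R B1 → L1 hit [-]
2: W B3 → L1 miss [D]
3: R B3 → L1 hit [D]
4: W B3 → L1 hit [D]
5: W B5 → L1 miss wb→B3 [D]
6: R B5 → L1 hit [D]
7: R B5 → L1 hit [D]
8: W B3 → L1 miss wb→B5 [D]
9: W B3 → L1 hit [D]
10: W B1 → L1 miss wb→B3 [D]
11: R B4 → L0 miss [-]
12: R B4 → L0 hit [-]
13: R B4 → L0 hit [-]
14: W B1 → L1 hit [D]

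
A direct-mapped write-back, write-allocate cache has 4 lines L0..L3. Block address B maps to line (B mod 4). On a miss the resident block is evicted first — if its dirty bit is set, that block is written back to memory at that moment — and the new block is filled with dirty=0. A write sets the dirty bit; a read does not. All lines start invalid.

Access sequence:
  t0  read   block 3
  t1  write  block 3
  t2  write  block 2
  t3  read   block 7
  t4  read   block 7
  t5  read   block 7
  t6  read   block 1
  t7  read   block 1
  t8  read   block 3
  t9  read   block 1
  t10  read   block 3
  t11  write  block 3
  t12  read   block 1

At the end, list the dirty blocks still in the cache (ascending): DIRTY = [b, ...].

  0 | R B3 → L3 miss [-]
  1 | W B3 → L3 hit [D]
  2 | W B2 → L2 miss [D]
  3 | R B7 → L3 miss wb→B3 [-]
  4 | R B7 → L3 hit [-]
  5 | R B7 → L3 hit [-]
  6 | R B1 → L1 miss [-]
  7 | R B1 → L1 hit [-]
  8 | R B3 → L3 miss [-]
  9 | R B1 → L1 hit [-]
  10 | R B3 → L3 hit [-]
  11 | W B3 → L3 hit [D]
  12 | R B1 → L1 hit [-]

DIRTY = [2, 3]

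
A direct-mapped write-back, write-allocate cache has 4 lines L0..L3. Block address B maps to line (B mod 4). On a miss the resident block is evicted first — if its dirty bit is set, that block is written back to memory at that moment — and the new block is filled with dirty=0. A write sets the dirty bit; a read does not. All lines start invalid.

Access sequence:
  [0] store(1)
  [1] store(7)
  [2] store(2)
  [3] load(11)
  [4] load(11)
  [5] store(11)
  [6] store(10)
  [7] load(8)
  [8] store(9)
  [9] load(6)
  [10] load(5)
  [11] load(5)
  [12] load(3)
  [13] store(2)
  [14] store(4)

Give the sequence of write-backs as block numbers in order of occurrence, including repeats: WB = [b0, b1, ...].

0: W B1 -> L1 miss  d=D]
1: W B7 -> L3 miss  d=D]
2: W B2 -> L2 miss  d=D]
3: R B11 -> L3 miss wb->B7  d=-]
4: R B11 -> L3 hit  d=-]
5: W B11 -> L3 hit  d=D]
6: W B10 -> L2 miss wb->B2  d=D]
7: R B8 -> L0 miss  d=-]
8: W B9 -> L1 miss wb->B1  d=D]
9: R B6 -> L2 miss wb->B10  d=-]
10: R B5 -> L1 miss wb->B9  d=-]
11: R B5 -> L1 hit  d=-]
12: R B3 -> L3 miss wb->B11  d=-]
13: W B2 -> L2 miss  d=D]
14: W B4 -> L0 miss  d=D]

WB = [7, 2, 1, 10, 9, 11]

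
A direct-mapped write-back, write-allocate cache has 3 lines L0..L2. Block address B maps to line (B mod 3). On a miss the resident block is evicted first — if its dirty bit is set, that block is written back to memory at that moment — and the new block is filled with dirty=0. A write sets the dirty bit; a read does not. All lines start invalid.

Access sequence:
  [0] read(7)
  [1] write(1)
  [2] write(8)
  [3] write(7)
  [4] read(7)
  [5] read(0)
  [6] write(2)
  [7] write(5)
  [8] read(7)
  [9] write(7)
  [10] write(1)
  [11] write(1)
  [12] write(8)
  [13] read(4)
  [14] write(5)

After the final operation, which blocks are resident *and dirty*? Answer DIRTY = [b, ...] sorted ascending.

DIRTY = [5]

  0 | R B7 → L1 miss [-]
  1 | W B1 → L1 miss [D]
  2 | W B8 → L2 miss [D]
  3 | W B7 → L1 miss wb→B1 [D]
  4 | R B7 → L1 hit [D]
  5 | R B0 → L0 miss [-]
  6 | W B2 → L2 miss wb→B8 [D]
  7 | W B5 → L2 miss wb→B2 [D]
  8 | R B7 → L1 hit [D]
  9 | W B7 → L1 hit [D]
  10 | W B1 → L1 miss wb→B7 [D]
  11 | W B1 → L1 hit [D]
  12 | W B8 → L2 miss wb→B5 [D]
  13 | R B4 → L1 miss wb→B1 [-]
  14 | W B5 → L2 miss wb→B8 [D]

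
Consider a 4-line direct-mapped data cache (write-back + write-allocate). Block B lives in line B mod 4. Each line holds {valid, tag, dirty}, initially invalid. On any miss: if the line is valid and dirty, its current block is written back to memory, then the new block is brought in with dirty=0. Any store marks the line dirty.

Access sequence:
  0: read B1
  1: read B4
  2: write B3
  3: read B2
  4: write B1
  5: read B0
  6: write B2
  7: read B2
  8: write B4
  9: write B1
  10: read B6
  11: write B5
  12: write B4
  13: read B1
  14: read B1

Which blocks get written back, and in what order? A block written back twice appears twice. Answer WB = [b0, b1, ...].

WB = [2, 1, 5]

0: R B1 → L1 miss [-]
1: R B4 → L0 miss [-]
2: W B3 → L3 miss [D]
3: R B2 → L2 miss [-]
4: W B1 → L1 hit [D]
5: R B0 → L0 miss [-]
6: W B2 → L2 hit [D]
7: R B2 → L2 hit [D]
8: W B4 → L0 miss [D]
9: W B1 → L1 hit [D]
10: R B6 → L2 miss wb→B2 [-]
11: W B5 → L1 miss wb→B1 [D]
12: W B4 → L0 hit [D]
13: R B1 → L1 miss wb→B5 [-]
14: R B1 → L1 hit [-]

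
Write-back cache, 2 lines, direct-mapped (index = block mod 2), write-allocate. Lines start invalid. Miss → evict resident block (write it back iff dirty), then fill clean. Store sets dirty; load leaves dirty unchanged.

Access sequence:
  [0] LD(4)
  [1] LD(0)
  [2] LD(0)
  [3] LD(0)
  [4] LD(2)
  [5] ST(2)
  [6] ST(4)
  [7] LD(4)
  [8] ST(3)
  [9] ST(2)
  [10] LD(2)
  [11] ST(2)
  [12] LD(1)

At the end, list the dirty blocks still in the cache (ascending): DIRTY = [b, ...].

0: R B4 → L0 miss [-]
1: R B0 → L0 miss [-]
2: R B0 → L0 hit [-]
3: R B0 → L0 hit [-]
4: R B2 → L0 miss [-]
5: W B2 → L0 hit [D]
6: W B4 → L0 miss wb→B2 [D]
7: R B4 → L0 hit [D]
8: W B3 → L1 miss [D]
9: W B2 → L0 miss wb→B4 [D]
10: R B2 → L0 hit [D]
11: W B2 → L0 hit [D]
12: R B1 → L1 miss wb→B3 [-]

DIRTY = [2]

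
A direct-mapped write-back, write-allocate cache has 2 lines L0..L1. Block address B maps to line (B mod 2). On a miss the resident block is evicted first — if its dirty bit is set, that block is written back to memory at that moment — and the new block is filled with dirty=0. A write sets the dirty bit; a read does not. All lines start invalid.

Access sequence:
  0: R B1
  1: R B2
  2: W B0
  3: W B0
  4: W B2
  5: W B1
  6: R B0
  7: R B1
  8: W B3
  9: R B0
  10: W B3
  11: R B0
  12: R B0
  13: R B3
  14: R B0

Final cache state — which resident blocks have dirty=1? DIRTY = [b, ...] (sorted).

DIRTY = [3]

0: R B1 -> L1 miss  d=-]
1: R B2 -> L0 miss  d=-]
2: W B0 -> L0 miss  d=D]
3: W B0 -> L0 hit  d=D]
4: W B2 -> L0 miss wb->B0  d=D]
5: W B1 -> L1 hit  d=D]
6: R B0 -> L0 miss wb->B2  d=-]
7: R B1 -> L1 hit  d=D]
8: W B3 -> L1 miss wb->B1  d=D]
9: R B0 -> L0 hit  d=-]
10: W B3 -> L1 hit  d=D]
11: R B0 -> L0 hit  d=-]
12: R B0 -> L0 hit  d=-]
13: R B3 -> L1 hit  d=D]
14: R B0 -> L0 hit  d=-]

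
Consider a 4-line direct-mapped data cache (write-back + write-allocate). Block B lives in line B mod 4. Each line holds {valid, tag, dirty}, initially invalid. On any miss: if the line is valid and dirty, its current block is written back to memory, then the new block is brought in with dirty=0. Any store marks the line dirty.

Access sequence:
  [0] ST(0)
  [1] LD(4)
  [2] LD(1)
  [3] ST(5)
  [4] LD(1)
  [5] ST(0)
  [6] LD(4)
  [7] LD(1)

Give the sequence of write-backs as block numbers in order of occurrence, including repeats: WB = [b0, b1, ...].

WB = [0, 5, 0]

  0 | W B0 → L0 miss [D]
  1 | R B4 → L0 miss wb→B0 [-]
  2 | R B1 → L1 miss [-]
  3 | W B5 → L1 miss [D]
  4 | R B1 → L1 miss wb→B5 [-]
  5 | W B0 → L0 miss [D]
  6 | R B4 → L0 miss wb→B0 [-]
  7 | R B1 → L1 hit [-]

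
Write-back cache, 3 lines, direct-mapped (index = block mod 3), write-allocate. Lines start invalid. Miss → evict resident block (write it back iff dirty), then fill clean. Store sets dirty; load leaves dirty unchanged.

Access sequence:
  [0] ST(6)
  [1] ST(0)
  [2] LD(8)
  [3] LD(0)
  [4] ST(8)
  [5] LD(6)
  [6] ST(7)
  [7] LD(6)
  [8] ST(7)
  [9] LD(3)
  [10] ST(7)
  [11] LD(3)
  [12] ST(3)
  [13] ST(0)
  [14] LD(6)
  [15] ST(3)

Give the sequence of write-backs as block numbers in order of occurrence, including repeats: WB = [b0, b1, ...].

0: W B6 → L0 miss [D]
1: W B0 → L0 miss wb→B6 [D]
2: R B8 → L2 miss [-]
3: R B0 → L0 hit [D]
4: W B8 → L2 hit [D]
5: R B6 → L0 miss wb→B0 [-]
6: W B7 → L1 miss [D]
7: R B6 → L0 hit [-]
8: W B7 → L1 hit [D]
9: R B3 → L0 miss [-]
10: W B7 → L1 hit [D]
11: R B3 → L0 hit [-]
12: W B3 → L0 hit [D]
13: W B0 → L0 miss wb→B3 [D]
14: R B6 → L0 miss wb→B0 [-]
15: W B3 → L0 miss [D]

WB = [6, 0, 3, 0]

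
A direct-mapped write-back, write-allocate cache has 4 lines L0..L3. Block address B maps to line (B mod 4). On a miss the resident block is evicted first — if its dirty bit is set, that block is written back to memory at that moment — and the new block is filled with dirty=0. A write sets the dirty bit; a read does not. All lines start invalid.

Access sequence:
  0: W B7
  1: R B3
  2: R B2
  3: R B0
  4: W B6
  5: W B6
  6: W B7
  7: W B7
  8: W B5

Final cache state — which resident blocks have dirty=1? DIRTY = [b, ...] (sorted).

  0 | W B7 → L3 miss [D]
  1 | R B3 → L3 miss wb→B7 [-]
  2 | R B2 → L2 miss [-]
  3 | R B0 → L0 miss [-]
  4 | W B6 → L2 miss [D]
  5 | W B6 → L2 hit [D]
  6 | W B7 → L3 miss [D]
  7 | W B7 → L3 hit [D]
  8 | W B5 → L1 miss [D]

DIRTY = [5, 6, 7]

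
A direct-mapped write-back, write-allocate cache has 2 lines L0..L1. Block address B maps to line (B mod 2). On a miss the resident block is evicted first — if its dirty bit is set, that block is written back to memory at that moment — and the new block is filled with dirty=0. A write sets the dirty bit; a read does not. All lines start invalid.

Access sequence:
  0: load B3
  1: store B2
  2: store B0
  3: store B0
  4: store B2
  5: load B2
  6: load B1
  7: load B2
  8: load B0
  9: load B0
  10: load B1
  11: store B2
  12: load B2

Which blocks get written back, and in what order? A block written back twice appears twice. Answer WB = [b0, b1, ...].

WB = [2, 0, 2]

  0 | R B3 → L1 miss [-]
  1 | W B2 → L0 miss [D]
  2 | W B0 → L0 miss wb→B2 [D]
  3 | W B0 → L0 hit [D]
  4 | W B2 → L0 miss wb→B0 [D]
  5 | R B2 → L0 hit [D]
  6 | R B1 → L1 miss [-]
  7 | R B2 → L0 hit [D]
  8 | R B0 → L0 miss wb→B2 [-]
  9 | R B0 → L0 hit [-]
  10 | R B1 → L1 hit [-]
  11 | W B2 → L0 miss [D]
  12 | R B2 → L0 hit [D]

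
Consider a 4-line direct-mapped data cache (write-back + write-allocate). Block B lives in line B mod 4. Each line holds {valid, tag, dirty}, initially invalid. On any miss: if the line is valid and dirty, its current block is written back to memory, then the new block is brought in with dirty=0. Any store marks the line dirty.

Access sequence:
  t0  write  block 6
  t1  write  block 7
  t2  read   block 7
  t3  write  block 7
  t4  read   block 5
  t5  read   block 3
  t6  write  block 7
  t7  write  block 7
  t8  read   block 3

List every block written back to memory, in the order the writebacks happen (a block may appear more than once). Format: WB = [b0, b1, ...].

0: W B6 -> L2 miss  d=D]
1: W B7 -> L3 miss  d=D]
2: R B7 -> L3 hit  d=D]
3: W B7 -> L3 hit  d=D]
4: R B5 -> L1 miss  d=-]
5: R B3 -> L3 miss wb->B7  d=-]
6: W B7 -> L3 miss  d=D]
7: W B7 -> L3 hit  d=D]
8: R B3 -> L3 miss wb->B7  d=-]

WB = [7, 7]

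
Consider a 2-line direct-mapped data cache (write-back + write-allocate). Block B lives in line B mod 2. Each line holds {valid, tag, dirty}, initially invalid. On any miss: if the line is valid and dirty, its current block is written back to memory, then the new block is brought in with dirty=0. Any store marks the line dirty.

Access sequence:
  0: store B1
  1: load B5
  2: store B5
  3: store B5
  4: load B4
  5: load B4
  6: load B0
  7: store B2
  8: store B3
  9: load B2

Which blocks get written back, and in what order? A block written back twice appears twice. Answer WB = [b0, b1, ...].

0: W B1 -> L1 miss  d=D]
1: R B5 -> L1 miss wb->B1  d=-]
2: W B5 -> L1 hit  d=D]
3: W B5 -> L1 hit  d=D]
4: R B4 -> L0 miss  d=-]
5: R B4 -> L0 hit  d=-]
6: R B0 -> L0 miss  d=-]
7: W B2 -> L0 miss  d=D]
8: W B3 -> L1 miss wb->B5  d=D]
9: R B2 -> L0 hit  d=D]

WB = [1, 5]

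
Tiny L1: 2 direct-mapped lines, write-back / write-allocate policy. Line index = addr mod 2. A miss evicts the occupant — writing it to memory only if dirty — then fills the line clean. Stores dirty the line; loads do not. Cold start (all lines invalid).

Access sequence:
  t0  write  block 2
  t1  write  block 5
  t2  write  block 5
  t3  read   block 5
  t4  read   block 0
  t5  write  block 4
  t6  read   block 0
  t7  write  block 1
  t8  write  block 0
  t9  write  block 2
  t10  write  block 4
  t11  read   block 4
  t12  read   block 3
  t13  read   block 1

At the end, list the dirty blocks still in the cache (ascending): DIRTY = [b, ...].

  0 | W B2 → L0 miss [D]
  1 | W B5 → L1 miss [D]
  2 | W B5 → L1 hit [D]
  3 | R B5 → L1 hit [D]
  4 | R B0 → L0 miss wb→B2 [-]
  5 | W B4 → L0 miss [D]
  6 | R B0 → L0 miss wb→B4 [-]
  7 | W B1 → L1 miss wb→B5 [D]
  8 | W B0 → L0 hit [D]
  9 | W B2 → L0 miss wb→B0 [D]
  10 | W B4 → L0 miss wb→B2 [D]
  11 | R B4 → L0 hit [D]
  12 | R B3 → L1 miss wb→B1 [-]
  13 | R B1 → L1 miss [-]

DIRTY = [4]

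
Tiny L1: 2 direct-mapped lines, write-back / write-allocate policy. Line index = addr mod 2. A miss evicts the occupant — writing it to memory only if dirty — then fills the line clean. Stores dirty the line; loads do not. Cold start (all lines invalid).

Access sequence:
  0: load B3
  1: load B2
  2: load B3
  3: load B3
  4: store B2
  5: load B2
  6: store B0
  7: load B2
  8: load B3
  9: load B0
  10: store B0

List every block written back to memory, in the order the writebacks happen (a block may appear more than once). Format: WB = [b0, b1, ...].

WB = [2, 0]

0: R B3 -> L1 miss  d=-]
1: R B2 -> L0 miss  d=-]
2: R B3 -> L1 hit  d=-]
3: R B3 -> L1 hit  d=-]
4: W B2 -> L0 hit  d=D]
5: R B2 -> L0 hit  d=D]
6: W B0 -> L0 miss wb->B2  d=D]
7: R B2 -> L0 miss wb->B0  d=-]
8: R B3 -> L1 hit  d=-]
9: R B0 -> L0 miss  d=-]
10: W B0 -> L0 hit  d=D]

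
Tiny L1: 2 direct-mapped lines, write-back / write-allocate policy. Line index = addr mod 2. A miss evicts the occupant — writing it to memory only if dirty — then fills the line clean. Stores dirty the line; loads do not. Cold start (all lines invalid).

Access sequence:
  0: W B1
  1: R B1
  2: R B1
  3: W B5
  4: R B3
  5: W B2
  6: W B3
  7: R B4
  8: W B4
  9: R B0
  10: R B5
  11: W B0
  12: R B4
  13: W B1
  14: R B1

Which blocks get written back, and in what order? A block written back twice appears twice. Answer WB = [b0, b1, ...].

  0 | W B1 → L1 miss [D]
  1 | R B1 → L1 hit [D]
  2 | R B1 → L1 hit [D]
  3 | W B5 → L1 miss wb→B1 [D]
  4 | R B3 → L1 miss wb→B5 [-]
  5 | W B2 → L0 miss [D]
  6 | W B3 → L1 hit [D]
  7 | R B4 → L0 miss wb→B2 [-]
  8 | W B4 → L0 hit [D]
  9 | R B0 → L0 miss wb→B4 [-]
  10 | R B5 → L1 miss wb→B3 [-]
  11 | W B0 → L0 hit [D]
  12 | R B4 → L0 miss wb→B0 [-]
  13 | W B1 → L1 miss [D]
  14 | R B1 → L1 hit [D]

WB = [1, 5, 2, 4, 3, 0]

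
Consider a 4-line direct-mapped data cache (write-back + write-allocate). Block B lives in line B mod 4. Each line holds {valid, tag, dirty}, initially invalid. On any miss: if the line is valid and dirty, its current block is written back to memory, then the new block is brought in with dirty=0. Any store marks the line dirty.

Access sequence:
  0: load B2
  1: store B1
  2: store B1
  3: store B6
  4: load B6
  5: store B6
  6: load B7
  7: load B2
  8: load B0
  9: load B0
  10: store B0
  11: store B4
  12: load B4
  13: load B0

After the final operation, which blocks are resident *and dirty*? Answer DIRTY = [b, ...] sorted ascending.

  0 | R B2 → L2 miss [-]
  1 | W B1 → L1 miss [D]
  2 | W B1 → L1 hit [D]
  3 | W B6 → L2 miss [D]
  4 | R B6 → L2 hit [D]
  5 | W B6 → L2 hit [D]
  6 | R B7 → L3 miss [-]
  7 | R B2 → L2 miss wb→B6 [-]
  8 | R B0 → L0 miss [-]
  9 | R B0 → L0 hit [-]
  10 | W B0 → L0 hit [D]
  11 | W B4 → L0 miss wb→B0 [D]
  12 | R B4 → L0 hit [D]
  13 | R B0 → L0 miss wb→B4 [-]

DIRTY = [1]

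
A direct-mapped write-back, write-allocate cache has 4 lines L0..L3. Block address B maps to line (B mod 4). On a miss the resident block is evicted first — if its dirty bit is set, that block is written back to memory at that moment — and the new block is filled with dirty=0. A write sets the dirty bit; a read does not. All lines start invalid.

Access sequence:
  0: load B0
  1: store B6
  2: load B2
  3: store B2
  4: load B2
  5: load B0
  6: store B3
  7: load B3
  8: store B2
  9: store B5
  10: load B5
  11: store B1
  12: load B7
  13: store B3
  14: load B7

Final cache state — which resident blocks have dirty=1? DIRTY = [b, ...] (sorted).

0: R B0 → L0 miss [-]
1: W B6 → L2 miss [D]
2: R B2 → L2 miss wb→B6 [-]
3: W B2 → L2 hit [D]
4: R B2 → L2 hit [D]
5: R B0 → L0 hit [-]
6: W B3 → L3 miss [D]
7: R B3 → L3 hit [D]
8: W B2 → L2 hit [D]
9: W B5 → L1 miss [D]
10: R B5 → L1 hit [D]
11: W B1 → L1 miss wb→B5 [D]
12: R B7 → L3 miss wb→B3 [-]
13: W B3 → L3 miss [D]
14: R B7 → L3 miss wb→B3 [-]

DIRTY = [1, 2]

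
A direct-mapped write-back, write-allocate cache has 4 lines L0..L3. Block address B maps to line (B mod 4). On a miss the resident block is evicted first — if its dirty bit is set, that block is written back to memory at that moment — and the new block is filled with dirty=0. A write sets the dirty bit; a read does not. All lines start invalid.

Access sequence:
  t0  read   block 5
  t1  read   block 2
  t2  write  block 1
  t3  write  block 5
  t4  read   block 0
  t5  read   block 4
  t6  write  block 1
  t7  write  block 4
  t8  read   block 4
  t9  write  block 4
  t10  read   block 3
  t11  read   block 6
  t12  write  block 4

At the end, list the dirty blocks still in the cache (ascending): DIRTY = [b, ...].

0: R B5 → L1 miss [-]
1: R B2 → L2 miss [-]
2: W B1 → L1 miss [D]
3: W B5 → L1 miss wb→B1 [D]
4: R B0 → L0 miss [-]
5: R B4 → L0 miss [-]
6: W B1 → L1 miss wb→B5 [D]
7: W B4 → L0 hit [D]
8: R B4 → L0 hit [D]
9: W B4 → L0 hit [D]
10: R B3 → L3 miss [-]
11: R B6 → L2 miss [-]
12: W B4 → L0 hit [D]

DIRTY = [1, 4]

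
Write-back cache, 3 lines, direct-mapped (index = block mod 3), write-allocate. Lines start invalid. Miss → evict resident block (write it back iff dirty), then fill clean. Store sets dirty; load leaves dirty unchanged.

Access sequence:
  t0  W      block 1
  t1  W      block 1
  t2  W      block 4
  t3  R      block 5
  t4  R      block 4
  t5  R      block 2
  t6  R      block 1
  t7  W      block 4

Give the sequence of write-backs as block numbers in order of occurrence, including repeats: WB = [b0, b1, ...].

WB = [1, 4]

  0 | W B1 → L1 miss [D]
  1 | W B1 → L1 hit [D]
  2 | W B4 → L1 miss wb→B1 [D]
  3 | R B5 → L2 miss [-]
  4 | R B4 → L1 hit [D]
  5 | R B2 → L2 miss [-]
  6 | R B1 → L1 miss wb→B4 [-]
  7 | W B4 → L1 miss [D]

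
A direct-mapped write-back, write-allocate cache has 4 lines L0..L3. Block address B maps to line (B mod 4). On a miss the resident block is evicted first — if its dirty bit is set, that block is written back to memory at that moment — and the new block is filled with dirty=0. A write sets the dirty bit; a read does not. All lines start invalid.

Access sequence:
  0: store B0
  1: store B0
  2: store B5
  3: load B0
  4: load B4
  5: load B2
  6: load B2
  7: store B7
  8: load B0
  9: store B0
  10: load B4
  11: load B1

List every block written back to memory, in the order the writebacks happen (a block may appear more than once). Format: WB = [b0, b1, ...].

WB = [0, 0, 5]

0: W B0 → L0 miss [D]
1: W B0 → L0 hit [D]
2: W B5 → L1 miss [D]
3: R B0 → L0 hit [D]
4: R B4 → L0 miss wb→B0 [-]
5: R B2 → L2 miss [-]
6: R B2 → L2 hit [-]
7: W B7 → L3 miss [D]
8: R B0 → L0 miss [-]
9: W B0 → L0 hit [D]
10: R B4 → L0 miss wb→B0 [-]
11: R B1 → L1 miss wb→B5 [-]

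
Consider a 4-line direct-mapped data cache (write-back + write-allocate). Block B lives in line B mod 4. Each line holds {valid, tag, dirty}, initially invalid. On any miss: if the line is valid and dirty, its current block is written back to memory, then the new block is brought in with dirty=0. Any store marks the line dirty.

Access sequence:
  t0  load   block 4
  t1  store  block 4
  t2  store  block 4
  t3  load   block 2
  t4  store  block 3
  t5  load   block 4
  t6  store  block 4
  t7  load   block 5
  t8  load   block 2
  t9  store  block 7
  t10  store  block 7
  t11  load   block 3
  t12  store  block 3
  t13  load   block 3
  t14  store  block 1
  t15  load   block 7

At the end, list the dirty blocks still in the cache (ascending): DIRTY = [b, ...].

  0 | R B4 → L0 miss [-]
  1 | W B4 → L0 hit [D]
  2 | W B4 → L0 hit [D]
  3 | R B2 → L2 miss [-]
  4 | W B3 → L3 miss [D]
  5 | R B4 → L0 hit [D]
  6 | W B4 → L0 hit [D]
  7 | R B5 → L1 miss [-]
  8 | R B2 → L2 hit [-]
  9 | W B7 → L3 miss wb→B3 [D]
  10 | W B7 → L3 hit [D]
  11 | R B3 → L3 miss wb→B7 [-]
  12 | W B3 → L3 hit [D]
  13 | R B3 → L3 hit [D]
  14 | W B1 → L1 miss [D]
  15 | R B7 → L3 miss wb→B3 [-]

DIRTY = [1, 4]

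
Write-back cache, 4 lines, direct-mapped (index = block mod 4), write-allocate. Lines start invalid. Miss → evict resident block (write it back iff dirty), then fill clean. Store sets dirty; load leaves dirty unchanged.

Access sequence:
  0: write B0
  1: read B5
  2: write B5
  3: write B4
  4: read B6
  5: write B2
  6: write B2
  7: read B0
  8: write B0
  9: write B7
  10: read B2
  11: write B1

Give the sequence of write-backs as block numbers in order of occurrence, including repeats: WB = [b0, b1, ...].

WB = [0, 4, 5]

  0 | W B0 → L0 miss [D]
  1 | R B5 → L1 miss [-]
  2 | W B5 → L1 hit [D]
  3 | W B4 → L0 miss wb→B0 [D]
  4 | R B6 → L2 miss [-]
  5 | W B2 → L2 miss [D]
  6 | W B2 → L2 hit [D]
  7 | R B0 → L0 miss wb→B4 [-]
  8 | W B0 → L0 hit [D]
  9 | W B7 → L3 miss [D]
  10 | R B2 → L2 hit [D]
  11 | W B1 → L1 miss wb→B5 [D]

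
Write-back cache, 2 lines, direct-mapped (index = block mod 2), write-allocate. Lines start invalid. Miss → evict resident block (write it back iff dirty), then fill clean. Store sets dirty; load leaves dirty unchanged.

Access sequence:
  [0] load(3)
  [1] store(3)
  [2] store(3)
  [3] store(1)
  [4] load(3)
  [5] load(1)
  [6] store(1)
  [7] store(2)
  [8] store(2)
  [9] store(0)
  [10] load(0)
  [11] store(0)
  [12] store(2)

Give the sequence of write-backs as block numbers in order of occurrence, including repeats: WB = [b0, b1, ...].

  0 | R B3 → L1 miss [-]
  1 | W B3 → L1 hit [D]
  2 | W B3 → L1 hit [D]
  3 | W B1 → L1 miss wb→B3 [D]
  4 | R B3 → L1 miss wb→B1 [-]
  5 | R B1 → L1 miss [-]
  6 | W B1 → L1 hit [D]
  7 | W B2 → L0 miss [D]
  8 | W B2 → L0 hit [D]
  9 | W B0 → L0 miss wb→B2 [D]
  10 | R B0 → L0 hit [D]
  11 | W B0 → L0 hit [D]
  12 | W B2 → L0 miss wb→B0 [D]

WB = [3, 1, 2, 0]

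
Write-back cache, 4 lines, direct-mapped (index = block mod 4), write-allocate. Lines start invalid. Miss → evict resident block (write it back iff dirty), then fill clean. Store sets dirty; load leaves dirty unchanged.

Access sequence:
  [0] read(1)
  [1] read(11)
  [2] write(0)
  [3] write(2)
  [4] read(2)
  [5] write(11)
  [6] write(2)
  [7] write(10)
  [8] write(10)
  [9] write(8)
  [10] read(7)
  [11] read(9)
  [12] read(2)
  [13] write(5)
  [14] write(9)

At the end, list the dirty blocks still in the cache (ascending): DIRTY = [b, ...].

DIRTY = [8, 9]

  0 | R B1 → L1 miss [-]
  1 | R B11 → L3 miss [-]
  2 | W B0 → L0 miss [D]
  3 | W B2 → L2 miss [D]
  4 | R B2 → L2 hit [D]
  5 | W B11 → L3 hit [D]
  6 | W B2 → L2 hit [D]
  7 | W B10 → L2 miss wb→B2 [D]
  8 | W B10 → L2 hit [D]
  9 | W B8 → L0 miss wb→B0 [D]
  10 | R B7 → L3 miss wb→B11 [-]
  11 | R B9 → L1 miss [-]
  12 | R B2 → L2 miss wb→B10 [-]
  13 | W B5 → L1 miss [D]
  14 | W B9 → L1 miss wb→B5 [D]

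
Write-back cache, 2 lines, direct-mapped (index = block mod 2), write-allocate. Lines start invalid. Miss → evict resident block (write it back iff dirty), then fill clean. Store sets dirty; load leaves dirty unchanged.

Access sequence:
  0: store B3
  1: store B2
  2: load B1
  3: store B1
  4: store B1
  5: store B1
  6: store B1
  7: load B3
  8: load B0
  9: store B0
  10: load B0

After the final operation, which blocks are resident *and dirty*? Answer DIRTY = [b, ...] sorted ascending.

  0 | W B3 → L1 miss [D]
  1 | W B2 → L0 miss [D]
  2 | R B1 → L1 miss wb→B3 [-]
  3 | W B1 → L1 hit [D]
  4 | W B1 → L1 hit [D]
  5 | W B1 → L1 hit [D]
  6 | W B1 → L1 hit [D]
  7 | R B3 → L1 miss wb→B1 [-]
  8 | R B0 → L0 miss wb→B2 [-]
  9 | W B0 → L0 hit [D]
  10 | R B0 → L0 hit [D]

DIRTY = [0]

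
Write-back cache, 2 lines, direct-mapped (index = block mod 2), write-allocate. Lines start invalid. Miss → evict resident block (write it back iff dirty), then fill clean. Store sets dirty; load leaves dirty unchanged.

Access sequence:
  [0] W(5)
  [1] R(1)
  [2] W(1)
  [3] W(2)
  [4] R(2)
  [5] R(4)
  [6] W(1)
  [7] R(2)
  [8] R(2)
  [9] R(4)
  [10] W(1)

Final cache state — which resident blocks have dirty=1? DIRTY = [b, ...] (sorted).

DIRTY = [1]

0: W B5 -> L1 miss  d=D]
1: R B1 -> L1 miss wb->B5  d=-]
2: W B1 -> L1 hit  d=D]
3: W B2 -> L0 miss  d=D]
4: R B2 -> L0 hit  d=D]
5: R B4 -> L0 miss wb->B2  d=-]
6: W B1 -> L1 hit  d=D]
7: R B2 -> L0 miss  d=-]
8: R B2 -> L0 hit  d=-]
9: R B4 -> L0 miss  d=-]
10: W B1 -> L1 hit  d=D]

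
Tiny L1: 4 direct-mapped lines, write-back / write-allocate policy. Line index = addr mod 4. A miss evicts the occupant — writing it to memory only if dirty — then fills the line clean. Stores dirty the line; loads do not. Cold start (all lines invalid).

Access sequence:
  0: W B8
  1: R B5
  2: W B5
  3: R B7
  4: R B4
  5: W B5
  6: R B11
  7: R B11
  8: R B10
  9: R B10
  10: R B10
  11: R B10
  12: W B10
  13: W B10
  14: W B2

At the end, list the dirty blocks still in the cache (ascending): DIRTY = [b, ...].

DIRTY = [2, 5]

0: W B8 -> L0 miss  d=D]
1: R B5 -> L1 miss  d=-]
2: W B5 -> L1 hit  d=D]
3: R B7 -> L3 miss  d=-]
4: R B4 -> L0 miss wb->B8  d=-]
5: W B5 -> L1 hit  d=D]
6: R B11 -> L3 miss  d=-]
7: R B11 -> L3 hit  d=-]
8: R B10 -> L2 miss  d=-]
9: R B10 -> L2 hit  d=-]
10: R B10 -> L2 hit  d=-]
11: R B10 -> L2 hit  d=-]
12: W B10 -> L2 hit  d=D]
13: W B10 -> L2 hit  d=D]
14: W B2 -> L2 miss wb->B10  d=D]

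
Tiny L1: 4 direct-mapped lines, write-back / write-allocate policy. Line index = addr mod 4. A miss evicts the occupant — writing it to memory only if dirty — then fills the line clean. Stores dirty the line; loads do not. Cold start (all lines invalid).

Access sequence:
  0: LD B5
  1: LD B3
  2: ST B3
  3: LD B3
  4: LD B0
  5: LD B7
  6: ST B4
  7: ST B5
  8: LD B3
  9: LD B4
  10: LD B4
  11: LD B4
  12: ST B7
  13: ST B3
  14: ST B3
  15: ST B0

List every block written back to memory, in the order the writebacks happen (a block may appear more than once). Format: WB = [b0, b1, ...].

0: R B5 → L1 miss [-]
1: R B3 → L3 miss [-]
2: W B3 → L3 hit [D]
3: R B3 → L3 hit [D]
4: R B0 → L0 miss [-]
5: R B7 → L3 miss wb→B3 [-]
6: W B4 → L0 miss [D]
7: W B5 → L1 hit [D]
8: R B3 → L3 miss [-]
9: R B4 → L0 hit [D]
10: R B4 → L0 hit [D]
11: R B4 → L0 hit [D]
12: W B7 → L3 miss [D]
13: W B3 → L3 miss wb→B7 [D]
14: W B3 → L3 hit [D]
15: W B0 → L0 miss wb→B4 [D]

WB = [3, 7, 4]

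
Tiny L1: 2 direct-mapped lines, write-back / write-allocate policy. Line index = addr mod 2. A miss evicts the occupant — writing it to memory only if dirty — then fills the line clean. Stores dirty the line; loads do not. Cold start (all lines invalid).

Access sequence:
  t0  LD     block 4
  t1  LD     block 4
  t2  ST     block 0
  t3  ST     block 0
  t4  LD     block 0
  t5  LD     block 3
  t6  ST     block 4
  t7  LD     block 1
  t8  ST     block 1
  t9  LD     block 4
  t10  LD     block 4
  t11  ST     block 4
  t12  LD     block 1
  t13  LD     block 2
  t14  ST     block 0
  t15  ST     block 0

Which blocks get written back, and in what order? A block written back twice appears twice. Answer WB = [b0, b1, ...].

0: R B4 -> L0 miss  d=-]
1: R B4 -> L0 hit  d=-]
2: W B0 -> L0 miss  d=D]
3: W B0 -> L0 hit  d=D]
4: R B0 -> L0 hit  d=D]
5: R B3 -> L1 miss  d=-]
6: W B4 -> L0 miss wb->B0  d=D]
7: R B1 -> L1 miss  d=-]
8: W B1 -> L1 hit  d=D]
9: R B4 -> L0 hit  d=D]
10: R B4 -> L0 hit  d=D]
11: W B4 -> L0 hit  d=D]
12: R B1 -> L1 hit  d=D]
13: R B2 -> L0 miss wb->B4  d=-]
14: W B0 -> L0 miss  d=D]
15: W B0 -> L0 hit  d=D]

WB = [0, 4]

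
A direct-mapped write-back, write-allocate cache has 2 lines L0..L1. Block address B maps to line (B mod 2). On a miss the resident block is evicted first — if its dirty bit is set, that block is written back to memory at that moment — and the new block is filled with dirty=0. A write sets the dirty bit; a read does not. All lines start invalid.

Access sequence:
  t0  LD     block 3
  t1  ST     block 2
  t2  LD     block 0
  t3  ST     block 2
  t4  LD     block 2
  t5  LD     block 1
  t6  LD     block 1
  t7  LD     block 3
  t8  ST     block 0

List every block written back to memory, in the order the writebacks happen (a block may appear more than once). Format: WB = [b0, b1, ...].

WB = [2, 2]

0: R B3 → L1 miss [-]
1: W B2 → L0 miss [D]
2: R B0 → L0 miss wb→B2 [-]
3: W B2 → L0 miss [D]
4: R B2 → L0 hit [D]
5: R B1 → L1 miss [-]
6: R B1 → L1 hit [-]
7: R B3 → L1 miss [-]
8: W B0 → L0 miss wb→B2 [D]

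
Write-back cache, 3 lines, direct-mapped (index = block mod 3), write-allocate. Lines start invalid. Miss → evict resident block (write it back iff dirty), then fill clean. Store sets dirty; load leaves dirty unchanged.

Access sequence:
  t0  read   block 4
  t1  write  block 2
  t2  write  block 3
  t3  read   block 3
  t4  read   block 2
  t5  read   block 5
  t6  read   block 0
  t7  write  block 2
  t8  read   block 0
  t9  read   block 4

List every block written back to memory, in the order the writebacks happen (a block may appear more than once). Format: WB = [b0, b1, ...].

0: R B4 -> L1 miss  d=-]
1: W B2 -> L2 miss  d=D]
2: W B3 -> L0 miss  d=D]
3: R B3 -> L0 hit  d=D]
4: R B2 -> L2 hit  d=D]
5: R B5 -> L2 miss wb->B2  d=-]
6: R B0 -> L0 miss wb->B3  d=-]
7: W B2 -> L2 miss  d=D]
8: R B0 -> L0 hit  d=-]
9: R B4 -> L1 hit  d=-]

WB = [2, 3]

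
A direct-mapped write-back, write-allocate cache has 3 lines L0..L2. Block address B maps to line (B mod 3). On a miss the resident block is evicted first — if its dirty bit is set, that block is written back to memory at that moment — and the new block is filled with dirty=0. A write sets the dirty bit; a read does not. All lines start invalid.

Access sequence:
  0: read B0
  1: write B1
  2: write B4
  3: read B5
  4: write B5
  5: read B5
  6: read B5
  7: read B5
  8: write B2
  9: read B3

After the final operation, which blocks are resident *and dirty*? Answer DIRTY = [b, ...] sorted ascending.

DIRTY = [2, 4]

0: R B0 → L0 miss [-]
1: W B1 → L1 miss [D]
2: W B4 → L1 miss wb→B1 [D]
3: R B5 → L2 miss [-]
4: W B5 → L2 hit [D]
5: R B5 → L2 hit [D]
6: R B5 → L2 hit [D]
7: R B5 → L2 hit [D]
8: W B2 → L2 miss wb→B5 [D]
9: R B3 → L0 miss [-]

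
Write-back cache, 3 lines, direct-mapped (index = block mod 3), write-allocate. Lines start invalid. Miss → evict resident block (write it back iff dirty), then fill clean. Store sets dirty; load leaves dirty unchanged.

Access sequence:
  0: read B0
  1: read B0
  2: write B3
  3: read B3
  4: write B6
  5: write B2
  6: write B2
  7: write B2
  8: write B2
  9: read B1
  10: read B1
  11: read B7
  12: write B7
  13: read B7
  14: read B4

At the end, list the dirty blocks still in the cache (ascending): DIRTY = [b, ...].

DIRTY = [2, 6]

  0 | R B0 → L0 miss [-]
  1 | R B0 → L0 hit [-]
  2 | W B3 → L0 miss [D]
  3 | R B3 → L0 hit [D]
  4 | W B6 → L0 miss wb→B3 [D]
  5 | W B2 → L2 miss [D]
  6 | W B2 → L2 hit [D]
  7 | W B2 → L2 hit [D]
  8 | W B2 → L2 hit [D]
  9 | R B1 → L1 miss [-]
  10 | R B1 → L1 hit [-]
  11 | R B7 → L1 miss [-]
  12 | W B7 → L1 hit [D]
  13 | R B7 → L1 hit [D]
  14 | R B4 → L1 miss wb→B7 [-]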